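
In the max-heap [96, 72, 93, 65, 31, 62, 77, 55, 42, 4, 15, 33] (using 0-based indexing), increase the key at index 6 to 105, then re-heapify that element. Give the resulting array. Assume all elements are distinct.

[105, 72, 96, 65, 31, 62, 93, 55, 42, 4, 15, 33]

set index 6 from 77 to 105 → [96, 72, 93, 65, 31, 62, 105, 55, 42, 4, 15, 33]
105 > parent 93 at index 2, swap → [96, 72, 105, 65, 31, 62, 93, 55, 42, 4, 15, 33]
105 > parent 96 at index 0, swap → [105, 72, 96, 65, 31, 62, 93, 55, 42, 4, 15, 33]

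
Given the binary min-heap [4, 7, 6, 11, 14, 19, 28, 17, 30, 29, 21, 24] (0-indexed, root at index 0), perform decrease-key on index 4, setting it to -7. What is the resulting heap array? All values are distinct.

[-7, 4, 6, 11, 7, 19, 28, 17, 30, 29, 21, 24]

set index 4 from 14 to -7 → [4, 7, 6, 11, -7, 19, 28, 17, 30, 29, 21, 24]
-7 < parent 7 at index 1, swap → [4, -7, 6, 11, 7, 19, 28, 17, 30, 29, 21, 24]
-7 < parent 4 at index 0, swap → [-7, 4, 6, 11, 7, 19, 28, 17, 30, 29, 21, 24]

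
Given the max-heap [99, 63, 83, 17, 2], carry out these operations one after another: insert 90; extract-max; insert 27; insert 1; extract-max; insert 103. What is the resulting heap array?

[103, 63, 83, 17, 2, 1, 27]

insert 90:
  append 90 at index 5 → [99, 63, 83, 17, 2, 90]
  90 > parent 83 at index 2, swap → [99, 63, 90, 17, 2, 83]
extract-max → returns 99:
  remove root 99; move last element 83 to root → [83, 63, 90, 17, 2]
  83 vs larger child 90 at index 2, swap → [90, 63, 83, 17, 2]
insert 27:
  append 27 at index 5 → [90, 63, 83, 17, 2, 27] (no swap needed)
insert 1:
  append 1 at index 6 → [90, 63, 83, 17, 2, 27, 1] (no swap needed)
extract-max → returns 90:
  remove root 90; move last element 1 to root → [1, 63, 83, 17, 2, 27]
  1 vs larger child 83 at index 2, swap → [83, 63, 1, 17, 2, 27]
  1 vs only child 27 at index 5, swap → [83, 63, 27, 17, 2, 1]
insert 103:
  append 103 at index 6 → [83, 63, 27, 17, 2, 1, 103]
  103 > parent 27 at index 2, swap → [83, 63, 103, 17, 2, 1, 27]
  103 > parent 83 at index 0, swap → [103, 63, 83, 17, 2, 1, 27]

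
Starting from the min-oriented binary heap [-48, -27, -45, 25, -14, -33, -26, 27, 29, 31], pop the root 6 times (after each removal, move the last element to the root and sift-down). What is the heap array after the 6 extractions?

[25, 27, 29, 31]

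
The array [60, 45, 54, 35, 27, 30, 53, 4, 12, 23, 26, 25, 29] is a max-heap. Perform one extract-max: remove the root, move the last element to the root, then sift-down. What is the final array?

[54, 45, 53, 35, 27, 30, 29, 4, 12, 23, 26, 25]

remove root 60; move last element 29 to root → [29, 45, 54, 35, 27, 30, 53, 4, 12, 23, 26, 25]
29 vs larger child 54 at index 2, swap → [54, 45, 29, 35, 27, 30, 53, 4, 12, 23, 26, 25]
29 vs larger child 53 at index 6, swap → [54, 45, 53, 35, 27, 30, 29, 4, 12, 23, 26, 25]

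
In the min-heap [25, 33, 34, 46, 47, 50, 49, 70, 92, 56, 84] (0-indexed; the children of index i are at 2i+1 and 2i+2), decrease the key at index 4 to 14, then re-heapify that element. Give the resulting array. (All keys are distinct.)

[14, 25, 34, 46, 33, 50, 49, 70, 92, 56, 84]

set index 4 from 47 to 14 → [25, 33, 34, 46, 14, 50, 49, 70, 92, 56, 84]
14 < parent 33 at index 1, swap → [25, 14, 34, 46, 33, 50, 49, 70, 92, 56, 84]
14 < parent 25 at index 0, swap → [14, 25, 34, 46, 33, 50, 49, 70, 92, 56, 84]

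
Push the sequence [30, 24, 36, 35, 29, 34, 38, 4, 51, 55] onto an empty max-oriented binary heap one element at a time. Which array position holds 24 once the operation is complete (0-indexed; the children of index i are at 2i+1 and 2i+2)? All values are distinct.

8

Insert 30:
  append 30 at index 0 → [30] (no swap needed)
Insert 24:
  append 24 at index 1 → [30, 24] (no swap needed)
Insert 36:
  append 36 at index 2 → [30, 24, 36]
  36 > parent 30 at index 0, swap → [36, 24, 30]
Insert 35:
  append 35 at index 3 → [36, 24, 30, 35]
  35 > parent 24 at index 1, swap → [36, 35, 30, 24]
Insert 29:
  append 29 at index 4 → [36, 35, 30, 24, 29] (no swap needed)
Insert 34:
  append 34 at index 5 → [36, 35, 30, 24, 29, 34]
  34 > parent 30 at index 2, swap → [36, 35, 34, 24, 29, 30]
Insert 38:
  append 38 at index 6 → [36, 35, 34, 24, 29, 30, 38]
  38 > parent 34 at index 2, swap → [36, 35, 38, 24, 29, 30, 34]
  38 > parent 36 at index 0, swap → [38, 35, 36, 24, 29, 30, 34]
Insert 4:
  append 4 at index 7 → [38, 35, 36, 24, 29, 30, 34, 4] (no swap needed)
Insert 51:
  append 51 at index 8 → [38, 35, 36, 24, 29, 30, 34, 4, 51]
  51 > parent 24 at index 3, swap → [38, 35, 36, 51, 29, 30, 34, 4, 24]
  51 > parent 35 at index 1, swap → [38, 51, 36, 35, 29, 30, 34, 4, 24]
  51 > parent 38 at index 0, swap → [51, 38, 36, 35, 29, 30, 34, 4, 24]
Insert 55:
  append 55 at index 9 → [51, 38, 36, 35, 29, 30, 34, 4, 24, 55]
  55 > parent 29 at index 4, swap → [51, 38, 36, 35, 55, 30, 34, 4, 24, 29]
  55 > parent 38 at index 1, swap → [51, 55, 36, 35, 38, 30, 34, 4, 24, 29]
  55 > parent 51 at index 0, swap → [55, 51, 36, 35, 38, 30, 34, 4, 24, 29]
resulting array: [55, 51, 36, 35, 38, 30, 34, 4, 24, 29]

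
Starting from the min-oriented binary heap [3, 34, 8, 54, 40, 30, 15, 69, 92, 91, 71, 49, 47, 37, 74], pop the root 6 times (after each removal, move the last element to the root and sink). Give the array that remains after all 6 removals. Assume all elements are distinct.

[40, 49, 47, 54, 91, 71, 74, 69, 92]

extract-min #1 returns 3:
  remove root 3; move last element 74 to root → [74, 34, 8, 54, 40, 30, 15, 69, 92, 91, 71, 49, 47, 37]
  74 vs smaller child 8 at index 2, swap → [8, 34, 74, 54, 40, 30, 15, 69, 92, 91, 71, 49, 47, 37]
  74 vs smaller child 15 at index 6, swap → [8, 34, 15, 54, 40, 30, 74, 69, 92, 91, 71, 49, 47, 37]
  74 vs only child 37 at index 13, swap → [8, 34, 15, 54, 40, 30, 37, 69, 92, 91, 71, 49, 47, 74]
extract-min #2 returns 8:
  remove root 8; move last element 74 to root → [74, 34, 15, 54, 40, 30, 37, 69, 92, 91, 71, 49, 47]
  74 vs smaller child 15 at index 2, swap → [15, 34, 74, 54, 40, 30, 37, 69, 92, 91, 71, 49, 47]
  74 vs smaller child 30 at index 5, swap → [15, 34, 30, 54, 40, 74, 37, 69, 92, 91, 71, 49, 47]
  74 vs smaller child 47 at index 12, swap → [15, 34, 30, 54, 40, 47, 37, 69, 92, 91, 71, 49, 74]
extract-min #3 returns 15:
  remove root 15; move last element 74 to root → [74, 34, 30, 54, 40, 47, 37, 69, 92, 91, 71, 49]
  74 vs smaller child 30 at index 2, swap → [30, 34, 74, 54, 40, 47, 37, 69, 92, 91, 71, 49]
  74 vs smaller child 37 at index 6, swap → [30, 34, 37, 54, 40, 47, 74, 69, 92, 91, 71, 49]
extract-min #4 returns 30:
  remove root 30; move last element 49 to root → [49, 34, 37, 54, 40, 47, 74, 69, 92, 91, 71]
  49 vs smaller child 34 at index 1, swap → [34, 49, 37, 54, 40, 47, 74, 69, 92, 91, 71]
  49 vs smaller child 40 at index 4, swap → [34, 40, 37, 54, 49, 47, 74, 69, 92, 91, 71]
extract-min #5 returns 34:
  remove root 34; move last element 71 to root → [71, 40, 37, 54, 49, 47, 74, 69, 92, 91]
  71 vs smaller child 37 at index 2, swap → [37, 40, 71, 54, 49, 47, 74, 69, 92, 91]
  71 vs smaller child 47 at index 5, swap → [37, 40, 47, 54, 49, 71, 74, 69, 92, 91]
extract-min #6 returns 37:
  remove root 37; move last element 91 to root → [91, 40, 47, 54, 49, 71, 74, 69, 92]
  91 vs smaller child 40 at index 1, swap → [40, 91, 47, 54, 49, 71, 74, 69, 92]
  91 vs smaller child 49 at index 4, swap → [40, 49, 47, 54, 91, 71, 74, 69, 92]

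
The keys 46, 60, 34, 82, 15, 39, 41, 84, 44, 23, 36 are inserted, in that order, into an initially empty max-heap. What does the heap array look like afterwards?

Insert 46:
  append 46 at index 0 → [46] (no swap needed)
Insert 60:
  append 60 at index 1 → [46, 60]
  60 > parent 46 at index 0, swap → [60, 46]
Insert 34:
  append 34 at index 2 → [60, 46, 34] (no swap needed)
Insert 82:
  append 82 at index 3 → [60, 46, 34, 82]
  82 > parent 46 at index 1, swap → [60, 82, 34, 46]
  82 > parent 60 at index 0, swap → [82, 60, 34, 46]
Insert 15:
  append 15 at index 4 → [82, 60, 34, 46, 15] (no swap needed)
Insert 39:
  append 39 at index 5 → [82, 60, 34, 46, 15, 39]
  39 > parent 34 at index 2, swap → [82, 60, 39, 46, 15, 34]
Insert 41:
  append 41 at index 6 → [82, 60, 39, 46, 15, 34, 41]
  41 > parent 39 at index 2, swap → [82, 60, 41, 46, 15, 34, 39]
Insert 84:
  append 84 at index 7 → [82, 60, 41, 46, 15, 34, 39, 84]
  84 > parent 46 at index 3, swap → [82, 60, 41, 84, 15, 34, 39, 46]
  84 > parent 60 at index 1, swap → [82, 84, 41, 60, 15, 34, 39, 46]
  84 > parent 82 at index 0, swap → [84, 82, 41, 60, 15, 34, 39, 46]
Insert 44:
  append 44 at index 8 → [84, 82, 41, 60, 15, 34, 39, 46, 44] (no swap needed)
Insert 23:
  append 23 at index 9 → [84, 82, 41, 60, 15, 34, 39, 46, 44, 23]
  23 > parent 15 at index 4, swap → [84, 82, 41, 60, 23, 34, 39, 46, 44, 15]
Insert 36:
  append 36 at index 10 → [84, 82, 41, 60, 23, 34, 39, 46, 44, 15, 36]
  36 > parent 23 at index 4, swap → [84, 82, 41, 60, 36, 34, 39, 46, 44, 15, 23]

[84, 82, 41, 60, 36, 34, 39, 46, 44, 15, 23]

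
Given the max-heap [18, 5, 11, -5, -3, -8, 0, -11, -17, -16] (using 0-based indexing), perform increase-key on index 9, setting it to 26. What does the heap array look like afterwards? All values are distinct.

set index 9 from -16 to 26 → [18, 5, 11, -5, -3, -8, 0, -11, -17, 26]
26 > parent -3 at index 4, swap → [18, 5, 11, -5, 26, -8, 0, -11, -17, -3]
26 > parent 5 at index 1, swap → [18, 26, 11, -5, 5, -8, 0, -11, -17, -3]
26 > parent 18 at index 0, swap → [26, 18, 11, -5, 5, -8, 0, -11, -17, -3]

[26, 18, 11, -5, 5, -8, 0, -11, -17, -3]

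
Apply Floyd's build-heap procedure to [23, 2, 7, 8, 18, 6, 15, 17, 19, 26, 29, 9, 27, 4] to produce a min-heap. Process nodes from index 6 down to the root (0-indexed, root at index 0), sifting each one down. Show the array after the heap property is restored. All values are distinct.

[2, 8, 4, 17, 18, 6, 7, 23, 19, 26, 29, 9, 27, 15]

sift down from index 6:
  15 vs only child 4 at index 13, swap → [23, 2, 7, 8, 18, 6, 4, 17, 19, 26, 29, 9, 27, 15]
sift down from index 5: already satisfies heap property
sift down from index 4: already satisfies heap property
sift down from index 3: already satisfies heap property
sift down from index 2:
  7 vs smaller child 4 at index 6, swap → [23, 2, 4, 8, 18, 6, 7, 17, 19, 26, 29, 9, 27, 15]
sift down from index 1: already satisfies heap property
sift down from index 0:
  23 vs smaller child 2 at index 1, swap → [2, 23, 4, 8, 18, 6, 7, 17, 19, 26, 29, 9, 27, 15]
  23 vs smaller child 8 at index 3, swap → [2, 8, 4, 23, 18, 6, 7, 17, 19, 26, 29, 9, 27, 15]
  23 vs smaller child 17 at index 7, swap → [2, 8, 4, 17, 18, 6, 7, 23, 19, 26, 29, 9, 27, 15]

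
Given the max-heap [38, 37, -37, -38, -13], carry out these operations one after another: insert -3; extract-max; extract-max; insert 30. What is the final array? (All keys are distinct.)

[30, -3, -37, -38, -13]

insert -3:
  append -3 at index 5 → [38, 37, -37, -38, -13, -3]
  -3 > parent -37 at index 2, swap → [38, 37, -3, -38, -13, -37]
extract-max → returns 38:
  remove root 38; move last element -37 to root → [-37, 37, -3, -38, -13]
  -37 vs larger child 37 at index 1, swap → [37, -37, -3, -38, -13]
  -37 vs larger child -13 at index 4, swap → [37, -13, -3, -38, -37]
extract-max → returns 37:
  remove root 37; move last element -37 to root → [-37, -13, -3, -38]
  -37 vs larger child -3 at index 2, swap → [-3, -13, -37, -38]
insert 30:
  append 30 at index 4 → [-3, -13, -37, -38, 30]
  30 > parent -13 at index 1, swap → [-3, 30, -37, -38, -13]
  30 > parent -3 at index 0, swap → [30, -3, -37, -38, -13]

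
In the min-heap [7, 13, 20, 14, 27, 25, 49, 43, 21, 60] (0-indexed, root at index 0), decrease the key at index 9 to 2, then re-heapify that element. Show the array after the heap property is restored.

set index 9 from 60 to 2 → [7, 13, 20, 14, 27, 25, 49, 43, 21, 2]
2 < parent 27 at index 4, swap → [7, 13, 20, 14, 2, 25, 49, 43, 21, 27]
2 < parent 13 at index 1, swap → [7, 2, 20, 14, 13, 25, 49, 43, 21, 27]
2 < parent 7 at index 0, swap → [2, 7, 20, 14, 13, 25, 49, 43, 21, 27]

[2, 7, 20, 14, 13, 25, 49, 43, 21, 27]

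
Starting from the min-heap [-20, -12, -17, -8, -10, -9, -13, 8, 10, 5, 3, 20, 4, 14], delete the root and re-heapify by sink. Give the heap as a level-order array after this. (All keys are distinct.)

[-17, -12, -13, -8, -10, -9, 14, 8, 10, 5, 3, 20, 4]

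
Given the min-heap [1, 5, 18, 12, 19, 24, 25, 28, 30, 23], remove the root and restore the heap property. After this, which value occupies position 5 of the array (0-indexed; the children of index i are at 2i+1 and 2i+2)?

remove root 1; move last element 23 to root → [23, 5, 18, 12, 19, 24, 25, 28, 30]
23 vs smaller child 5 at index 1, swap → [5, 23, 18, 12, 19, 24, 25, 28, 30]
23 vs smaller child 12 at index 3, swap → [5, 12, 18, 23, 19, 24, 25, 28, 30]
resulting array: [5, 12, 18, 23, 19, 24, 25, 28, 30]

24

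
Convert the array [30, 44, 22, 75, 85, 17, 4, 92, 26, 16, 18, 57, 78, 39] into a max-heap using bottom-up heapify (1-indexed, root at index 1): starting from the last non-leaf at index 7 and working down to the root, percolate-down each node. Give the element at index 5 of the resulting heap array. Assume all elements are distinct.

30

sift down from index 7:
  4 vs only child 39 at index 14, swap → [30, 44, 22, 75, 85, 17, 39, 92, 26, 16, 18, 57, 78, 4]
sift down from index 6:
  17 vs larger child 78 at index 13, swap → [30, 44, 22, 75, 85, 78, 39, 92, 26, 16, 18, 57, 17, 4]
sift down from index 5: already satisfies heap property
sift down from index 4:
  75 vs larger child 92 at index 8, swap → [30, 44, 22, 92, 85, 78, 39, 75, 26, 16, 18, 57, 17, 4]
sift down from index 3:
  22 vs larger child 78 at index 6, swap → [30, 44, 78, 92, 85, 22, 39, 75, 26, 16, 18, 57, 17, 4]
  22 vs larger child 57 at index 12, swap → [30, 44, 78, 92, 85, 57, 39, 75, 26, 16, 18, 22, 17, 4]
sift down from index 2:
  44 vs larger child 92 at index 4, swap → [30, 92, 78, 44, 85, 57, 39, 75, 26, 16, 18, 22, 17, 4]
  44 vs larger child 75 at index 8, swap → [30, 92, 78, 75, 85, 57, 39, 44, 26, 16, 18, 22, 17, 4]
sift down from index 1:
  30 vs larger child 92 at index 2, swap → [92, 30, 78, 75, 85, 57, 39, 44, 26, 16, 18, 22, 17, 4]
  30 vs larger child 85 at index 5, swap → [92, 85, 78, 75, 30, 57, 39, 44, 26, 16, 18, 22, 17, 4]
resulting array: [92, 85, 78, 75, 30, 57, 39, 44, 26, 16, 18, 22, 17, 4]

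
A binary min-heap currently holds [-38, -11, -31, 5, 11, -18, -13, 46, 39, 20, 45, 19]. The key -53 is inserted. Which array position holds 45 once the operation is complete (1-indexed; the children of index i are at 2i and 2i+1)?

append -53 at index 13 → [-38, -11, -31, 5, 11, -18, -13, 46, 39, 20, 45, 19, -53]
-53 < parent -18 at index 6, swap → [-38, -11, -31, 5, 11, -53, -13, 46, 39, 20, 45, 19, -18]
-53 < parent -31 at index 3, swap → [-38, -11, -53, 5, 11, -31, -13, 46, 39, 20, 45, 19, -18]
-53 < parent -38 at index 1, swap → [-53, -11, -38, 5, 11, -31, -13, 46, 39, 20, 45, 19, -18]
resulting array: [-53, -11, -38, 5, 11, -31, -13, 46, 39, 20, 45, 19, -18]

11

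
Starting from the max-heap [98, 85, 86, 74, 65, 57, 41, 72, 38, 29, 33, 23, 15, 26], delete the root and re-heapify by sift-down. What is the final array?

[86, 85, 57, 74, 65, 26, 41, 72, 38, 29, 33, 23, 15]

remove root 98; move last element 26 to root → [26, 85, 86, 74, 65, 57, 41, 72, 38, 29, 33, 23, 15]
26 vs larger child 86 at index 2, swap → [86, 85, 26, 74, 65, 57, 41, 72, 38, 29, 33, 23, 15]
26 vs larger child 57 at index 5, swap → [86, 85, 57, 74, 65, 26, 41, 72, 38, 29, 33, 23, 15]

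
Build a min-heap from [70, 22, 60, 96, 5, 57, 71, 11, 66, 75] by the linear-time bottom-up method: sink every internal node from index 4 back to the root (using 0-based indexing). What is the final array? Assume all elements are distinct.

sift down from index 4: already satisfies heap property
sift down from index 3:
  96 vs smaller child 11 at index 7, swap → [70, 22, 60, 11, 5, 57, 71, 96, 66, 75]
sift down from index 2:
  60 vs smaller child 57 at index 5, swap → [70, 22, 57, 11, 5, 60, 71, 96, 66, 75]
sift down from index 1:
  22 vs smaller child 5 at index 4, swap → [70, 5, 57, 11, 22, 60, 71, 96, 66, 75]
sift down from index 0:
  70 vs smaller child 5 at index 1, swap → [5, 70, 57, 11, 22, 60, 71, 96, 66, 75]
  70 vs smaller child 11 at index 3, swap → [5, 11, 57, 70, 22, 60, 71, 96, 66, 75]
  70 vs smaller child 66 at index 8, swap → [5, 11, 57, 66, 22, 60, 71, 96, 70, 75]

[5, 11, 57, 66, 22, 60, 71, 96, 70, 75]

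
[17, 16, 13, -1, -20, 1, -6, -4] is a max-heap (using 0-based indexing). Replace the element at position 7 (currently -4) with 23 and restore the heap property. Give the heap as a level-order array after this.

[23, 17, 13, 16, -20, 1, -6, -1]

set index 7 from -4 to 23 → [17, 16, 13, -1, -20, 1, -6, 23]
23 > parent -1 at index 3, swap → [17, 16, 13, 23, -20, 1, -6, -1]
23 > parent 16 at index 1, swap → [17, 23, 13, 16, -20, 1, -6, -1]
23 > parent 17 at index 0, swap → [23, 17, 13, 16, -20, 1, -6, -1]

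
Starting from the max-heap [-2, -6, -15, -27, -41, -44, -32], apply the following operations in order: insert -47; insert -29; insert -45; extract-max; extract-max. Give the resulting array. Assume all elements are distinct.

insert -47:
  append -47 at index 7 → [-2, -6, -15, -27, -41, -44, -32, -47] (no swap needed)
insert -29:
  append -29 at index 8 → [-2, -6, -15, -27, -41, -44, -32, -47, -29] (no swap needed)
insert -45:
  append -45 at index 9 → [-2, -6, -15, -27, -41, -44, -32, -47, -29, -45] (no swap needed)
extract-max → returns -2:
  remove root -2; move last element -45 to root → [-45, -6, -15, -27, -41, -44, -32, -47, -29]
  -45 vs larger child -6 at index 1, swap → [-6, -45, -15, -27, -41, -44, -32, -47, -29]
  -45 vs larger child -27 at index 3, swap → [-6, -27, -15, -45, -41, -44, -32, -47, -29]
  -45 vs larger child -29 at index 8, swap → [-6, -27, -15, -29, -41, -44, -32, -47, -45]
extract-max → returns -6:
  remove root -6; move last element -45 to root → [-45, -27, -15, -29, -41, -44, -32, -47]
  -45 vs larger child -15 at index 2, swap → [-15, -27, -45, -29, -41, -44, -32, -47]
  -45 vs larger child -32 at index 6, swap → [-15, -27, -32, -29, -41, -44, -45, -47]

[-15, -27, -32, -29, -41, -44, -45, -47]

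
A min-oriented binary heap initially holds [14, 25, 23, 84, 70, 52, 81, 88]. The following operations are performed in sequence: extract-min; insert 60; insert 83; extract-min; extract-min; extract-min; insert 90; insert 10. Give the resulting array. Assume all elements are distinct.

[10, 60, 81, 70, 84, 88, 90, 83]

extract-min → returns 14:
  remove root 14; move last element 88 to root → [88, 25, 23, 84, 70, 52, 81]
  88 vs smaller child 23 at index 2, swap → [23, 25, 88, 84, 70, 52, 81]
  88 vs smaller child 52 at index 5, swap → [23, 25, 52, 84, 70, 88, 81]
insert 60:
  append 60 at index 7 → [23, 25, 52, 84, 70, 88, 81, 60]
  60 < parent 84 at index 3, swap → [23, 25, 52, 60, 70, 88, 81, 84]
insert 83:
  append 83 at index 8 → [23, 25, 52, 60, 70, 88, 81, 84, 83] (no swap needed)
extract-min → returns 23:
  remove root 23; move last element 83 to root → [83, 25, 52, 60, 70, 88, 81, 84]
  83 vs smaller child 25 at index 1, swap → [25, 83, 52, 60, 70, 88, 81, 84]
  83 vs smaller child 60 at index 3, swap → [25, 60, 52, 83, 70, 88, 81, 84]
extract-min → returns 25:
  remove root 25; move last element 84 to root → [84, 60, 52, 83, 70, 88, 81]
  84 vs smaller child 52 at index 2, swap → [52, 60, 84, 83, 70, 88, 81]
  84 vs smaller child 81 at index 6, swap → [52, 60, 81, 83, 70, 88, 84]
extract-min → returns 52:
  remove root 52; move last element 84 to root → [84, 60, 81, 83, 70, 88]
  84 vs smaller child 60 at index 1, swap → [60, 84, 81, 83, 70, 88]
  84 vs smaller child 70 at index 4, swap → [60, 70, 81, 83, 84, 88]
insert 90:
  append 90 at index 6 → [60, 70, 81, 83, 84, 88, 90] (no swap needed)
insert 10:
  append 10 at index 7 → [60, 70, 81, 83, 84, 88, 90, 10]
  10 < parent 83 at index 3, swap → [60, 70, 81, 10, 84, 88, 90, 83]
  10 < parent 70 at index 1, swap → [60, 10, 81, 70, 84, 88, 90, 83]
  10 < parent 60 at index 0, swap → [10, 60, 81, 70, 84, 88, 90, 83]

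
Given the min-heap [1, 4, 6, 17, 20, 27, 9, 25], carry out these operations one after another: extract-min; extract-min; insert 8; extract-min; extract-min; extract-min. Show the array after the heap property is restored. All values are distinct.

[17, 20, 27, 25]

extract-min → returns 1:
  remove root 1; move last element 25 to root → [25, 4, 6, 17, 20, 27, 9]
  25 vs smaller child 4 at index 1, swap → [4, 25, 6, 17, 20, 27, 9]
  25 vs smaller child 17 at index 3, swap → [4, 17, 6, 25, 20, 27, 9]
extract-min → returns 4:
  remove root 4; move last element 9 to root → [9, 17, 6, 25, 20, 27]
  9 vs smaller child 6 at index 2, swap → [6, 17, 9, 25, 20, 27]
insert 8:
  append 8 at index 6 → [6, 17, 9, 25, 20, 27, 8]
  8 < parent 9 at index 2, swap → [6, 17, 8, 25, 20, 27, 9]
extract-min → returns 6:
  remove root 6; move last element 9 to root → [9, 17, 8, 25, 20, 27]
  9 vs smaller child 8 at index 2, swap → [8, 17, 9, 25, 20, 27]
extract-min → returns 8:
  remove root 8; move last element 27 to root → [27, 17, 9, 25, 20]
  27 vs smaller child 9 at index 2, swap → [9, 17, 27, 25, 20]
extract-min → returns 9:
  remove root 9; move last element 20 to root → [20, 17, 27, 25]
  20 vs smaller child 17 at index 1, swap → [17, 20, 27, 25]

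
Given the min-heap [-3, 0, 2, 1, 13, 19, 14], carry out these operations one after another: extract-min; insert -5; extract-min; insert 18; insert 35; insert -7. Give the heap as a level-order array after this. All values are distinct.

[-7, 0, 2, 1, 13, 19, 18, 35, 14]

extract-min → returns -3:
  remove root -3; move last element 14 to root → [14, 0, 2, 1, 13, 19]
  14 vs smaller child 0 at index 1, swap → [0, 14, 2, 1, 13, 19]
  14 vs smaller child 1 at index 3, swap → [0, 1, 2, 14, 13, 19]
insert -5:
  append -5 at index 6 → [0, 1, 2, 14, 13, 19, -5]
  -5 < parent 2 at index 2, swap → [0, 1, -5, 14, 13, 19, 2]
  -5 < parent 0 at index 0, swap → [-5, 1, 0, 14, 13, 19, 2]
extract-min → returns -5:
  remove root -5; move last element 2 to root → [2, 1, 0, 14, 13, 19]
  2 vs smaller child 0 at index 2, swap → [0, 1, 2, 14, 13, 19]
insert 18:
  append 18 at index 6 → [0, 1, 2, 14, 13, 19, 18] (no swap needed)
insert 35:
  append 35 at index 7 → [0, 1, 2, 14, 13, 19, 18, 35] (no swap needed)
insert -7:
  append -7 at index 8 → [0, 1, 2, 14, 13, 19, 18, 35, -7]
  -7 < parent 14 at index 3, swap → [0, 1, 2, -7, 13, 19, 18, 35, 14]
  -7 < parent 1 at index 1, swap → [0, -7, 2, 1, 13, 19, 18, 35, 14]
  -7 < parent 0 at index 0, swap → [-7, 0, 2, 1, 13, 19, 18, 35, 14]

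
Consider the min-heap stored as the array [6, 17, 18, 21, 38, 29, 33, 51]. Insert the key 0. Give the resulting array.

[0, 6, 18, 17, 38, 29, 33, 51, 21]

append 0 at index 8 → [6, 17, 18, 21, 38, 29, 33, 51, 0]
0 < parent 21 at index 3, swap → [6, 17, 18, 0, 38, 29, 33, 51, 21]
0 < parent 17 at index 1, swap → [6, 0, 18, 17, 38, 29, 33, 51, 21]
0 < parent 6 at index 0, swap → [0, 6, 18, 17, 38, 29, 33, 51, 21]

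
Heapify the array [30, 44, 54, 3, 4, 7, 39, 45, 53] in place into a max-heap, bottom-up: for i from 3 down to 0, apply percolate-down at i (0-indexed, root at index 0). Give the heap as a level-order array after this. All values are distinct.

sift down from index 3:
  3 vs larger child 53 at index 8, swap → [30, 44, 54, 53, 4, 7, 39, 45, 3]
sift down from index 2: already satisfies heap property
sift down from index 1:
  44 vs larger child 53 at index 3, swap → [30, 53, 54, 44, 4, 7, 39, 45, 3]
  44 vs larger child 45 at index 7, swap → [30, 53, 54, 45, 4, 7, 39, 44, 3]
sift down from index 0:
  30 vs larger child 54 at index 2, swap → [54, 53, 30, 45, 4, 7, 39, 44, 3]
  30 vs larger child 39 at index 6, swap → [54, 53, 39, 45, 4, 7, 30, 44, 3]

[54, 53, 39, 45, 4, 7, 30, 44, 3]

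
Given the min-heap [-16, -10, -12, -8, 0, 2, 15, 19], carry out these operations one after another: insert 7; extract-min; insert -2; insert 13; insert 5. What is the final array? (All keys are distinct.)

[-12, -10, 2, -8, 0, 7, 15, 19, -2, 13, 5]

insert 7:
  append 7 at index 8 → [-16, -10, -12, -8, 0, 2, 15, 19, 7] (no swap needed)
extract-min → returns -16:
  remove root -16; move last element 7 to root → [7, -10, -12, -8, 0, 2, 15, 19]
  7 vs smaller child -12 at index 2, swap → [-12, -10, 7, -8, 0, 2, 15, 19]
  7 vs smaller child 2 at index 5, swap → [-12, -10, 2, -8, 0, 7, 15, 19]
insert -2:
  append -2 at index 8 → [-12, -10, 2, -8, 0, 7, 15, 19, -2] (no swap needed)
insert 13:
  append 13 at index 9 → [-12, -10, 2, -8, 0, 7, 15, 19, -2, 13] (no swap needed)
insert 5:
  append 5 at index 10 → [-12, -10, 2, -8, 0, 7, 15, 19, -2, 13, 5] (no swap needed)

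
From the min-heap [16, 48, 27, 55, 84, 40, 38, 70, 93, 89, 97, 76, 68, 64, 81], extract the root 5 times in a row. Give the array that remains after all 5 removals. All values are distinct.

extract-min #1 returns 16:
  remove root 16; move last element 81 to root → [81, 48, 27, 55, 84, 40, 38, 70, 93, 89, 97, 76, 68, 64]
  81 vs smaller child 27 at index 2, swap → [27, 48, 81, 55, 84, 40, 38, 70, 93, 89, 97, 76, 68, 64]
  81 vs smaller child 38 at index 6, swap → [27, 48, 38, 55, 84, 40, 81, 70, 93, 89, 97, 76, 68, 64]
  81 vs only child 64 at index 13, swap → [27, 48, 38, 55, 84, 40, 64, 70, 93, 89, 97, 76, 68, 81]
extract-min #2 returns 27:
  remove root 27; move last element 81 to root → [81, 48, 38, 55, 84, 40, 64, 70, 93, 89, 97, 76, 68]
  81 vs smaller child 38 at index 2, swap → [38, 48, 81, 55, 84, 40, 64, 70, 93, 89, 97, 76, 68]
  81 vs smaller child 40 at index 5, swap → [38, 48, 40, 55, 84, 81, 64, 70, 93, 89, 97, 76, 68]
  81 vs smaller child 68 at index 12, swap → [38, 48, 40, 55, 84, 68, 64, 70, 93, 89, 97, 76, 81]
extract-min #3 returns 38:
  remove root 38; move last element 81 to root → [81, 48, 40, 55, 84, 68, 64, 70, 93, 89, 97, 76]
  81 vs smaller child 40 at index 2, swap → [40, 48, 81, 55, 84, 68, 64, 70, 93, 89, 97, 76]
  81 vs smaller child 64 at index 6, swap → [40, 48, 64, 55, 84, 68, 81, 70, 93, 89, 97, 76]
extract-min #4 returns 40:
  remove root 40; move last element 76 to root → [76, 48, 64, 55, 84, 68, 81, 70, 93, 89, 97]
  76 vs smaller child 48 at index 1, swap → [48, 76, 64, 55, 84, 68, 81, 70, 93, 89, 97]
  76 vs smaller child 55 at index 3, swap → [48, 55, 64, 76, 84, 68, 81, 70, 93, 89, 97]
  76 vs smaller child 70 at index 7, swap → [48, 55, 64, 70, 84, 68, 81, 76, 93, 89, 97]
extract-min #5 returns 48:
  remove root 48; move last element 97 to root → [97, 55, 64, 70, 84, 68, 81, 76, 93, 89]
  97 vs smaller child 55 at index 1, swap → [55, 97, 64, 70, 84, 68, 81, 76, 93, 89]
  97 vs smaller child 70 at index 3, swap → [55, 70, 64, 97, 84, 68, 81, 76, 93, 89]
  97 vs smaller child 76 at index 7, swap → [55, 70, 64, 76, 84, 68, 81, 97, 93, 89]

[55, 70, 64, 76, 84, 68, 81, 97, 93, 89]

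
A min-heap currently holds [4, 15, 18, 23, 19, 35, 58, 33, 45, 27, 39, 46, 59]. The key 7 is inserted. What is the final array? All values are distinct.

[4, 15, 7, 23, 19, 35, 18, 33, 45, 27, 39, 46, 59, 58]

append 7 at index 13 → [4, 15, 18, 23, 19, 35, 58, 33, 45, 27, 39, 46, 59, 7]
7 < parent 58 at index 6, swap → [4, 15, 18, 23, 19, 35, 7, 33, 45, 27, 39, 46, 59, 58]
7 < parent 18 at index 2, swap → [4, 15, 7, 23, 19, 35, 18, 33, 45, 27, 39, 46, 59, 58]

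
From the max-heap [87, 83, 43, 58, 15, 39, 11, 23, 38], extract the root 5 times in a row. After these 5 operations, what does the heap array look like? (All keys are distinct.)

extract-max #1 returns 87:
  remove root 87; move last element 38 to root → [38, 83, 43, 58, 15, 39, 11, 23]
  38 vs larger child 83 at index 1, swap → [83, 38, 43, 58, 15, 39, 11, 23]
  38 vs larger child 58 at index 3, swap → [83, 58, 43, 38, 15, 39, 11, 23]
extract-max #2 returns 83:
  remove root 83; move last element 23 to root → [23, 58, 43, 38, 15, 39, 11]
  23 vs larger child 58 at index 1, swap → [58, 23, 43, 38, 15, 39, 11]
  23 vs larger child 38 at index 3, swap → [58, 38, 43, 23, 15, 39, 11]
extract-max #3 returns 58:
  remove root 58; move last element 11 to root → [11, 38, 43, 23, 15, 39]
  11 vs larger child 43 at index 2, swap → [43, 38, 11, 23, 15, 39]
  11 vs only child 39 at index 5, swap → [43, 38, 39, 23, 15, 11]
extract-max #4 returns 43:
  remove root 43; move last element 11 to root → [11, 38, 39, 23, 15]
  11 vs larger child 39 at index 2, swap → [39, 38, 11, 23, 15]
extract-max #5 returns 39:
  remove root 39; move last element 15 to root → [15, 38, 11, 23]
  15 vs larger child 38 at index 1, swap → [38, 15, 11, 23]
  15 vs only child 23 at index 3, swap → [38, 23, 11, 15]

[38, 23, 11, 15]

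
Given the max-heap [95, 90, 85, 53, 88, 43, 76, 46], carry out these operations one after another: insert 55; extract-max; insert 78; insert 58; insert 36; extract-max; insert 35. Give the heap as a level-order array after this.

insert 55:
  append 55 at index 8 → [95, 90, 85, 53, 88, 43, 76, 46, 55]
  55 > parent 53 at index 3, swap → [95, 90, 85, 55, 88, 43, 76, 46, 53]
extract-max → returns 95:
  remove root 95; move last element 53 to root → [53, 90, 85, 55, 88, 43, 76, 46]
  53 vs larger child 90 at index 1, swap → [90, 53, 85, 55, 88, 43, 76, 46]
  53 vs larger child 88 at index 4, swap → [90, 88, 85, 55, 53, 43, 76, 46]
insert 78:
  append 78 at index 8 → [90, 88, 85, 55, 53, 43, 76, 46, 78]
  78 > parent 55 at index 3, swap → [90, 88, 85, 78, 53, 43, 76, 46, 55]
insert 58:
  append 58 at index 9 → [90, 88, 85, 78, 53, 43, 76, 46, 55, 58]
  58 > parent 53 at index 4, swap → [90, 88, 85, 78, 58, 43, 76, 46, 55, 53]
insert 36:
  append 36 at index 10 → [90, 88, 85, 78, 58, 43, 76, 46, 55, 53, 36] (no swap needed)
extract-max → returns 90:
  remove root 90; move last element 36 to root → [36, 88, 85, 78, 58, 43, 76, 46, 55, 53]
  36 vs larger child 88 at index 1, swap → [88, 36, 85, 78, 58, 43, 76, 46, 55, 53]
  36 vs larger child 78 at index 3, swap → [88, 78, 85, 36, 58, 43, 76, 46, 55, 53]
  36 vs larger child 55 at index 8, swap → [88, 78, 85, 55, 58, 43, 76, 46, 36, 53]
insert 35:
  append 35 at index 10 → [88, 78, 85, 55, 58, 43, 76, 46, 36, 53, 35] (no swap needed)

[88, 78, 85, 55, 58, 43, 76, 46, 36, 53, 35]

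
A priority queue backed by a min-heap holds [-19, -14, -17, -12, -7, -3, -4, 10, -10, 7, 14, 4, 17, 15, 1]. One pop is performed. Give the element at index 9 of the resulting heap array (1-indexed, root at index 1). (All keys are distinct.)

-10

remove root -19; move last element 1 to root → [1, -14, -17, -12, -7, -3, -4, 10, -10, 7, 14, 4, 17, 15]
1 vs smaller child -17 at index 3, swap → [-17, -14, 1, -12, -7, -3, -4, 10, -10, 7, 14, 4, 17, 15]
1 vs smaller child -4 at index 7, swap → [-17, -14, -4, -12, -7, -3, 1, 10, -10, 7, 14, 4, 17, 15]
resulting array: [-17, -14, -4, -12, -7, -3, 1, 10, -10, 7, 14, 4, 17, 15]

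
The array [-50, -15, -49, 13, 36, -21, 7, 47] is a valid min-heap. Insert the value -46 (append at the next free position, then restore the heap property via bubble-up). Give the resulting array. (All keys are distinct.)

append -46 at index 8 → [-50, -15, -49, 13, 36, -21, 7, 47, -46]
-46 < parent 13 at index 3, swap → [-50, -15, -49, -46, 36, -21, 7, 47, 13]
-46 < parent -15 at index 1, swap → [-50, -46, -49, -15, 36, -21, 7, 47, 13]

[-50, -46, -49, -15, 36, -21, 7, 47, 13]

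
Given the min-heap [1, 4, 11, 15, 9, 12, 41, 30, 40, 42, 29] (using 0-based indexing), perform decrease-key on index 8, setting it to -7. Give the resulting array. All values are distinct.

[-7, 1, 11, 4, 9, 12, 41, 30, 15, 42, 29]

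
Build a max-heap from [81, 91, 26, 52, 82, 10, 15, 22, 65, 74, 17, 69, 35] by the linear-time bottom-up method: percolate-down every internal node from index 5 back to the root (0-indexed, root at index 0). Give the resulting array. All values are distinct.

[91, 82, 69, 65, 81, 35, 15, 22, 52, 74, 17, 10, 26]

sift down from index 5:
  10 vs larger child 69 at index 11, swap → [81, 91, 26, 52, 82, 69, 15, 22, 65, 74, 17, 10, 35]
sift down from index 4: already satisfies heap property
sift down from index 3:
  52 vs larger child 65 at index 8, swap → [81, 91, 26, 65, 82, 69, 15, 22, 52, 74, 17, 10, 35]
sift down from index 2:
  26 vs larger child 69 at index 5, swap → [81, 91, 69, 65, 82, 26, 15, 22, 52, 74, 17, 10, 35]
  26 vs larger child 35 at index 12, swap → [81, 91, 69, 65, 82, 35, 15, 22, 52, 74, 17, 10, 26]
sift down from index 1: already satisfies heap property
sift down from index 0:
  81 vs larger child 91 at index 1, swap → [91, 81, 69, 65, 82, 35, 15, 22, 52, 74, 17, 10, 26]
  81 vs larger child 82 at index 4, swap → [91, 82, 69, 65, 81, 35, 15, 22, 52, 74, 17, 10, 26]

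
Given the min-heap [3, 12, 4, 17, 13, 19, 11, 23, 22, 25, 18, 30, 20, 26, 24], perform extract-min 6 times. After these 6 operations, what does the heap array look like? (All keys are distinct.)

extract-min #1 returns 3:
  remove root 3; move last element 24 to root → [24, 12, 4, 17, 13, 19, 11, 23, 22, 25, 18, 30, 20, 26]
  24 vs smaller child 4 at index 2, swap → [4, 12, 24, 17, 13, 19, 11, 23, 22, 25, 18, 30, 20, 26]
  24 vs smaller child 11 at index 6, swap → [4, 12, 11, 17, 13, 19, 24, 23, 22, 25, 18, 30, 20, 26]
extract-min #2 returns 4:
  remove root 4; move last element 26 to root → [26, 12, 11, 17, 13, 19, 24, 23, 22, 25, 18, 30, 20]
  26 vs smaller child 11 at index 2, swap → [11, 12, 26, 17, 13, 19, 24, 23, 22, 25, 18, 30, 20]
  26 vs smaller child 19 at index 5, swap → [11, 12, 19, 17, 13, 26, 24, 23, 22, 25, 18, 30, 20]
  26 vs smaller child 20 at index 12, swap → [11, 12, 19, 17, 13, 20, 24, 23, 22, 25, 18, 30, 26]
extract-min #3 returns 11:
  remove root 11; move last element 26 to root → [26, 12, 19, 17, 13, 20, 24, 23, 22, 25, 18, 30]
  26 vs smaller child 12 at index 1, swap → [12, 26, 19, 17, 13, 20, 24, 23, 22, 25, 18, 30]
  26 vs smaller child 13 at index 4, swap → [12, 13, 19, 17, 26, 20, 24, 23, 22, 25, 18, 30]
  26 vs smaller child 18 at index 10, swap → [12, 13, 19, 17, 18, 20, 24, 23, 22, 25, 26, 30]
extract-min #4 returns 12:
  remove root 12; move last element 30 to root → [30, 13, 19, 17, 18, 20, 24, 23, 22, 25, 26]
  30 vs smaller child 13 at index 1, swap → [13, 30, 19, 17, 18, 20, 24, 23, 22, 25, 26]
  30 vs smaller child 17 at index 3, swap → [13, 17, 19, 30, 18, 20, 24, 23, 22, 25, 26]
  30 vs smaller child 22 at index 8, swap → [13, 17, 19, 22, 18, 20, 24, 23, 30, 25, 26]
extract-min #5 returns 13:
  remove root 13; move last element 26 to root → [26, 17, 19, 22, 18, 20, 24, 23, 30, 25]
  26 vs smaller child 17 at index 1, swap → [17, 26, 19, 22, 18, 20, 24, 23, 30, 25]
  26 vs smaller child 18 at index 4, swap → [17, 18, 19, 22, 26, 20, 24, 23, 30, 25]
  26 vs only child 25 at index 9, swap → [17, 18, 19, 22, 25, 20, 24, 23, 30, 26]
extract-min #6 returns 17:
  remove root 17; move last element 26 to root → [26, 18, 19, 22, 25, 20, 24, 23, 30]
  26 vs smaller child 18 at index 1, swap → [18, 26, 19, 22, 25, 20, 24, 23, 30]
  26 vs smaller child 22 at index 3, swap → [18, 22, 19, 26, 25, 20, 24, 23, 30]
  26 vs smaller child 23 at index 7, swap → [18, 22, 19, 23, 25, 20, 24, 26, 30]

[18, 22, 19, 23, 25, 20, 24, 26, 30]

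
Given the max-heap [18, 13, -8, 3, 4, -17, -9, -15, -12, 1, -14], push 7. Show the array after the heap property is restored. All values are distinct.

append 7 at index 11 → [18, 13, -8, 3, 4, -17, -9, -15, -12, 1, -14, 7]
7 > parent -17 at index 5, swap → [18, 13, -8, 3, 4, 7, -9, -15, -12, 1, -14, -17]
7 > parent -8 at index 2, swap → [18, 13, 7, 3, 4, -8, -9, -15, -12, 1, -14, -17]

[18, 13, 7, 3, 4, -8, -9, -15, -12, 1, -14, -17]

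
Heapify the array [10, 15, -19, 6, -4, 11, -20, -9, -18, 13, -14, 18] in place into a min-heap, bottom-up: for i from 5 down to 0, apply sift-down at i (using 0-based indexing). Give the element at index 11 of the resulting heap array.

18

sift down from index 5: already satisfies heap property
sift down from index 4:
  -4 vs smaller child -14 at index 10, swap → [10, 15, -19, 6, -14, 11, -20, -9, -18, 13, -4, 18]
sift down from index 3:
  6 vs smaller child -18 at index 8, swap → [10, 15, -19, -18, -14, 11, -20, -9, 6, 13, -4, 18]
sift down from index 2:
  -19 vs smaller child -20 at index 6, swap → [10, 15, -20, -18, -14, 11, -19, -9, 6, 13, -4, 18]
sift down from index 1:
  15 vs smaller child -18 at index 3, swap → [10, -18, -20, 15, -14, 11, -19, -9, 6, 13, -4, 18]
  15 vs smaller child -9 at index 7, swap → [10, -18, -20, -9, -14, 11, -19, 15, 6, 13, -4, 18]
sift down from index 0:
  10 vs smaller child -20 at index 2, swap → [-20, -18, 10, -9, -14, 11, -19, 15, 6, 13, -4, 18]
  10 vs smaller child -19 at index 6, swap → [-20, -18, -19, -9, -14, 11, 10, 15, 6, 13, -4, 18]
resulting array: [-20, -18, -19, -9, -14, 11, 10, 15, 6, 13, -4, 18]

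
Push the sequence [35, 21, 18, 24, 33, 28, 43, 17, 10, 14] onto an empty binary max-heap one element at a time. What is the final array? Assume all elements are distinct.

[43, 33, 35, 21, 24, 18, 28, 17, 10, 14]

Insert 35:
  append 35 at index 0 → [35] (no swap needed)
Insert 21:
  append 21 at index 1 → [35, 21] (no swap needed)
Insert 18:
  append 18 at index 2 → [35, 21, 18] (no swap needed)
Insert 24:
  append 24 at index 3 → [35, 21, 18, 24]
  24 > parent 21 at index 1, swap → [35, 24, 18, 21]
Insert 33:
  append 33 at index 4 → [35, 24, 18, 21, 33]
  33 > parent 24 at index 1, swap → [35, 33, 18, 21, 24]
Insert 28:
  append 28 at index 5 → [35, 33, 18, 21, 24, 28]
  28 > parent 18 at index 2, swap → [35, 33, 28, 21, 24, 18]
Insert 43:
  append 43 at index 6 → [35, 33, 28, 21, 24, 18, 43]
  43 > parent 28 at index 2, swap → [35, 33, 43, 21, 24, 18, 28]
  43 > parent 35 at index 0, swap → [43, 33, 35, 21, 24, 18, 28]
Insert 17:
  append 17 at index 7 → [43, 33, 35, 21, 24, 18, 28, 17] (no swap needed)
Insert 10:
  append 10 at index 8 → [43, 33, 35, 21, 24, 18, 28, 17, 10] (no swap needed)
Insert 14:
  append 14 at index 9 → [43, 33, 35, 21, 24, 18, 28, 17, 10, 14] (no swap needed)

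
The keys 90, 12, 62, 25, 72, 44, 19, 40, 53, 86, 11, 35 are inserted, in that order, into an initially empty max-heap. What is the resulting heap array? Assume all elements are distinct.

Insert 90:
  append 90 at index 0 → [90] (no swap needed)
Insert 12:
  append 12 at index 1 → [90, 12] (no swap needed)
Insert 62:
  append 62 at index 2 → [90, 12, 62] (no swap needed)
Insert 25:
  append 25 at index 3 → [90, 12, 62, 25]
  25 > parent 12 at index 1, swap → [90, 25, 62, 12]
Insert 72:
  append 72 at index 4 → [90, 25, 62, 12, 72]
  72 > parent 25 at index 1, swap → [90, 72, 62, 12, 25]
Insert 44:
  append 44 at index 5 → [90, 72, 62, 12, 25, 44] (no swap needed)
Insert 19:
  append 19 at index 6 → [90, 72, 62, 12, 25, 44, 19] (no swap needed)
Insert 40:
  append 40 at index 7 → [90, 72, 62, 12, 25, 44, 19, 40]
  40 > parent 12 at index 3, swap → [90, 72, 62, 40, 25, 44, 19, 12]
Insert 53:
  append 53 at index 8 → [90, 72, 62, 40, 25, 44, 19, 12, 53]
  53 > parent 40 at index 3, swap → [90, 72, 62, 53, 25, 44, 19, 12, 40]
Insert 86:
  append 86 at index 9 → [90, 72, 62, 53, 25, 44, 19, 12, 40, 86]
  86 > parent 25 at index 4, swap → [90, 72, 62, 53, 86, 44, 19, 12, 40, 25]
  86 > parent 72 at index 1, swap → [90, 86, 62, 53, 72, 44, 19, 12, 40, 25]
Insert 11:
  append 11 at index 10 → [90, 86, 62, 53, 72, 44, 19, 12, 40, 25, 11] (no swap needed)
Insert 35:
  append 35 at index 11 → [90, 86, 62, 53, 72, 44, 19, 12, 40, 25, 11, 35] (no swap needed)

[90, 86, 62, 53, 72, 44, 19, 12, 40, 25, 11, 35]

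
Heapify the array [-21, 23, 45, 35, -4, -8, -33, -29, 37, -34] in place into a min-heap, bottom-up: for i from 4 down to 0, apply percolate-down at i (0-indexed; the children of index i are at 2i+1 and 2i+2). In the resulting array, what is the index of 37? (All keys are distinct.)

8

sift down from index 4:
  -4 vs only child -34 at index 9, swap → [-21, 23, 45, 35, -34, -8, -33, -29, 37, -4]
sift down from index 3:
  35 vs smaller child -29 at index 7, swap → [-21, 23, 45, -29, -34, -8, -33, 35, 37, -4]
sift down from index 2:
  45 vs smaller child -33 at index 6, swap → [-21, 23, -33, -29, -34, -8, 45, 35, 37, -4]
sift down from index 1:
  23 vs smaller child -34 at index 4, swap → [-21, -34, -33, -29, 23, -8, 45, 35, 37, -4]
  23 vs only child -4 at index 9, swap → [-21, -34, -33, -29, -4, -8, 45, 35, 37, 23]
sift down from index 0:
  -21 vs smaller child -34 at index 1, swap → [-34, -21, -33, -29, -4, -8, 45, 35, 37, 23]
  -21 vs smaller child -29 at index 3, swap → [-34, -29, -33, -21, -4, -8, 45, 35, 37, 23]
resulting array: [-34, -29, -33, -21, -4, -8, 45, 35, 37, 23]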